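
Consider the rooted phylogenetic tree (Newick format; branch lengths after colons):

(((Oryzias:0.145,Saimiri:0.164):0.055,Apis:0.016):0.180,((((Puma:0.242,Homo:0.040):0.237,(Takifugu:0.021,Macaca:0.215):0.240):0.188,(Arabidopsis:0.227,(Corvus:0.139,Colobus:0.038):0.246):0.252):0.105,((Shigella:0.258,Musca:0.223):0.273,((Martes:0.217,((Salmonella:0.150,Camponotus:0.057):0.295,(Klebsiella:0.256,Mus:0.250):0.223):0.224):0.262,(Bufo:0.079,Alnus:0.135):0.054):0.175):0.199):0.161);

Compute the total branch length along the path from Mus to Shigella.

The path runs Mus → … → MRCA → … → Shigella; the MRCA is the node subtending ((Shigella,Musca),((Martes,((Salmonella,Camponotus),(Klebsiella,Mus))),(Bufo,Alnus))).
Branch lengths along that path: 0.250 + 0.223 + 0.224 + 0.262 + 0.175 + 0.273 + 0.258 = 1.665.

1.665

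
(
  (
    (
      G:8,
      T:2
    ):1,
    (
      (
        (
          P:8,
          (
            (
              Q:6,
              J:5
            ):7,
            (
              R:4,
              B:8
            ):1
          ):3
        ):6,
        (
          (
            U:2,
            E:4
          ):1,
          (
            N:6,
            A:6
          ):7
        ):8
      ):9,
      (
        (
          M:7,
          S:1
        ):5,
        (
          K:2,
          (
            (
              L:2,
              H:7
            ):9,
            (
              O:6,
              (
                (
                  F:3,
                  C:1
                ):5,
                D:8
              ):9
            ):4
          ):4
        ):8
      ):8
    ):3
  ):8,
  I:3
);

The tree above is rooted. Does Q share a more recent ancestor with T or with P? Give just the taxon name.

P

The MRCA of Q and P subtends (P,((Q,J),(R,B))) (5 taxa).
The MRCA of Q and T subtends ((G,T),(((P,((Q,J),(R,B))),((U,E),(N,A))),((M,S),(K,((L,H),(O,((F,C),D))))))) (20 taxa).
The first is nested inside the second, so Q shares a more recent common ancestor with P.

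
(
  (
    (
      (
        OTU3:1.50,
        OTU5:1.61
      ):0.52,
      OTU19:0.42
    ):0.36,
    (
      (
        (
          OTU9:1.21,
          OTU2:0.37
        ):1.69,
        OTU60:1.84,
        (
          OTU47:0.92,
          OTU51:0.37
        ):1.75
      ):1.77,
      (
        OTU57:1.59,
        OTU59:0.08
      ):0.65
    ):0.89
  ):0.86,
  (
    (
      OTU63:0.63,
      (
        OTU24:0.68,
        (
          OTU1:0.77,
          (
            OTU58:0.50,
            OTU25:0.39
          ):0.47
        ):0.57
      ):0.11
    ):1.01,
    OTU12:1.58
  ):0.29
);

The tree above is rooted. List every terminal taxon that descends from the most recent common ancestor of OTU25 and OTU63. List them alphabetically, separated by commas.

OTU1, OTU24, OTU25, OTU58, OTU63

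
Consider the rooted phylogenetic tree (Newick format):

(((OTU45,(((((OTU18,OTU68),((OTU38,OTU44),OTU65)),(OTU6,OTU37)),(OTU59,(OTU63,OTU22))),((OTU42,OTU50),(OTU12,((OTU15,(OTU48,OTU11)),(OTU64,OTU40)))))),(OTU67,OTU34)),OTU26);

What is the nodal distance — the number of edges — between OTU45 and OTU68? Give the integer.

7

The MRCA of OTU45 and OTU68 is the node subtending (OTU45,(((((OTU18,OTU68),((OTU38,OTU44),OTU65)),(OTU6,OTU37)),(OTU59,(OTU63,OTU22))),((OTU42,OTU50),(OTU12,((OTU15,(OTU48,OTU11)),(OTU64,OTU40)))))).
From OTU45 up to that node: 1 branch. From OTU68 up to the same node: 6 branches. Total: 1 + 6 = 7.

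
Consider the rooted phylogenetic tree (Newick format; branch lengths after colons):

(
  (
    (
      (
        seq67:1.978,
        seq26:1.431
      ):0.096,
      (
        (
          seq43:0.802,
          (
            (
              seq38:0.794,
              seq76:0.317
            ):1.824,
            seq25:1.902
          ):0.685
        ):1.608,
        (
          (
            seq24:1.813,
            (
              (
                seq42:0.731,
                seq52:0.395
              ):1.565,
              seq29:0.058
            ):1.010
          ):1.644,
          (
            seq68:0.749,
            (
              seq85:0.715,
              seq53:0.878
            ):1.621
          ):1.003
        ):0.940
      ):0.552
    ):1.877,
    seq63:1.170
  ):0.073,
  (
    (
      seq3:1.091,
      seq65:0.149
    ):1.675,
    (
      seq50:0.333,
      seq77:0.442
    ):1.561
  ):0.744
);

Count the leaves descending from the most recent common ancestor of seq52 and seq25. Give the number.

The MRCA of seq52 and seq25 is the node subtending ((seq43,((seq38,seq76),seq25)),((seq24,((seq42,seq52),seq29)),(seq68,(seq85,seq53)))).
That clade contains 11 terminal taxa: seq24, seq25, seq29, seq38, seq42, seq43, seq52, seq53, seq68, seq76, seq85.

11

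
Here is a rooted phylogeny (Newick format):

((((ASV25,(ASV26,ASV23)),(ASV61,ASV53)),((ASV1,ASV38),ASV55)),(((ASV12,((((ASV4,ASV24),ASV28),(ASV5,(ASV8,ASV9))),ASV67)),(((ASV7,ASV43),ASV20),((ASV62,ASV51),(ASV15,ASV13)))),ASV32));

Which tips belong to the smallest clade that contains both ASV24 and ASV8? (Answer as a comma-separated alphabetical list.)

Tracing ASV24: it sits inside (ASV4,ASV24).
Tracing ASV8: it sits inside (ASV8,ASV9).
The smallest clade enclosing both is (((ASV4,ASV24),ASV28),(ASV5,(ASV8,ASV9))); the answer is its 6 terminal taxa in alphabetical order.

ASV24, ASV28, ASV4, ASV5, ASV8, ASV9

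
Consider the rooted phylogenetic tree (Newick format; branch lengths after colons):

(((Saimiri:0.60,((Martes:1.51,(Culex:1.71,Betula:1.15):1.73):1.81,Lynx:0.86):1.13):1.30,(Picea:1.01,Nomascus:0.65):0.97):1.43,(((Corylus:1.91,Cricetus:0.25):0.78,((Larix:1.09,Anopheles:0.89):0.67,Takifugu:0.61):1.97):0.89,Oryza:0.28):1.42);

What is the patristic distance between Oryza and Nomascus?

4.75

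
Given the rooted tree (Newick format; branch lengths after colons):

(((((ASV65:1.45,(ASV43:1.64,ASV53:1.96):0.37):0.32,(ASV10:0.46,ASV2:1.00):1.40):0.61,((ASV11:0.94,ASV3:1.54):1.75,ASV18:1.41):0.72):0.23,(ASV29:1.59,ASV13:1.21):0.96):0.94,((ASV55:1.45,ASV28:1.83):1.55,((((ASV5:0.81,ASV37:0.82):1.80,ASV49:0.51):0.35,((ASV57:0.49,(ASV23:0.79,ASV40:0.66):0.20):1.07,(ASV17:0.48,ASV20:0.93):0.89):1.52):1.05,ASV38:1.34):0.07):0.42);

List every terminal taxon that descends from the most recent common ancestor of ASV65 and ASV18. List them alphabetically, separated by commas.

ASV10, ASV11, ASV18, ASV2, ASV3, ASV43, ASV53, ASV65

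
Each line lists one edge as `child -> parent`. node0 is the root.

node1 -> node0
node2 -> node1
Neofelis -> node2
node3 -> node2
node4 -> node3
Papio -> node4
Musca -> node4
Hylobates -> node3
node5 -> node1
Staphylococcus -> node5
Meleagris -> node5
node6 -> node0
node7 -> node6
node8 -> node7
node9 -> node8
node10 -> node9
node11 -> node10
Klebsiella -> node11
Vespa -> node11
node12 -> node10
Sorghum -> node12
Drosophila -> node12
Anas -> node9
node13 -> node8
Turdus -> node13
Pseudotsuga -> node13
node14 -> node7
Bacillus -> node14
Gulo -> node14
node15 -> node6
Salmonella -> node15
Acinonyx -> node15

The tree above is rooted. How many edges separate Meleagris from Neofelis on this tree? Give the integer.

4

The MRCA of Meleagris and Neofelis is the node subtending ((Neofelis,((Papio,Musca),Hylobates)),(Staphylococcus,Meleagris)).
From Meleagris up to that node: 2 branches. From Neofelis up to the same node: 2 branches. Total: 2 + 2 = 4.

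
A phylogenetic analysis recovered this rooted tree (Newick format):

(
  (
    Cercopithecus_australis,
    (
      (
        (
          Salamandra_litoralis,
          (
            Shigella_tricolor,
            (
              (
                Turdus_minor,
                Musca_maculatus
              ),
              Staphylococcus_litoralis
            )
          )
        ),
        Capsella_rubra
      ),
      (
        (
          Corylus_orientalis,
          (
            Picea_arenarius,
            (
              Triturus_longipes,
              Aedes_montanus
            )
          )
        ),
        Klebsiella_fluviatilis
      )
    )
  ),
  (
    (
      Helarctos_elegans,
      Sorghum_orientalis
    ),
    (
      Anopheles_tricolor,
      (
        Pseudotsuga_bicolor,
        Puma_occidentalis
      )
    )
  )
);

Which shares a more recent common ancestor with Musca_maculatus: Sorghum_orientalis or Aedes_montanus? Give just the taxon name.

Aedes_montanus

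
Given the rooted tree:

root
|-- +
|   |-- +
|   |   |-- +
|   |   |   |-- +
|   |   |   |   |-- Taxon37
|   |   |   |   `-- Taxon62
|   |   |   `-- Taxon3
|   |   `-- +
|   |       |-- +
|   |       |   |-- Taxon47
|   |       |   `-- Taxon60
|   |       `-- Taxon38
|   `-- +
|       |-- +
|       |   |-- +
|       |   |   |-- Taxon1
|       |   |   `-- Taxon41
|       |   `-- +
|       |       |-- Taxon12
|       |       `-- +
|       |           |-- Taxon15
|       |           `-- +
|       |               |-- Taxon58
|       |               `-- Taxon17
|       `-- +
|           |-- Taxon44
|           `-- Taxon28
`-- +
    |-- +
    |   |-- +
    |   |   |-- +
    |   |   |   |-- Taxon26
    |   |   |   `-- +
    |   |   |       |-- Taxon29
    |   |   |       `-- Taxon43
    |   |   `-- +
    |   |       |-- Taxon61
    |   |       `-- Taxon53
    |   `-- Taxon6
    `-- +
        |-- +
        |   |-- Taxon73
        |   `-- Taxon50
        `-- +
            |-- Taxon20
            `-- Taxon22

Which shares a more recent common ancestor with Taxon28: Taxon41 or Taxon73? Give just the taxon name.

The MRCA of Taxon28 and Taxon41 subtends (((Taxon1,Taxon41),(Taxon12,(Taxon15,(Taxon58,Taxon17)))),(Taxon44,Taxon28)) (8 taxa).
The MRCA of Taxon28 and Taxon73 is the root, subtending the entire tree (24 taxa).
The first is nested inside the second, so Taxon28 shares a more recent common ancestor with Taxon41.

Taxon41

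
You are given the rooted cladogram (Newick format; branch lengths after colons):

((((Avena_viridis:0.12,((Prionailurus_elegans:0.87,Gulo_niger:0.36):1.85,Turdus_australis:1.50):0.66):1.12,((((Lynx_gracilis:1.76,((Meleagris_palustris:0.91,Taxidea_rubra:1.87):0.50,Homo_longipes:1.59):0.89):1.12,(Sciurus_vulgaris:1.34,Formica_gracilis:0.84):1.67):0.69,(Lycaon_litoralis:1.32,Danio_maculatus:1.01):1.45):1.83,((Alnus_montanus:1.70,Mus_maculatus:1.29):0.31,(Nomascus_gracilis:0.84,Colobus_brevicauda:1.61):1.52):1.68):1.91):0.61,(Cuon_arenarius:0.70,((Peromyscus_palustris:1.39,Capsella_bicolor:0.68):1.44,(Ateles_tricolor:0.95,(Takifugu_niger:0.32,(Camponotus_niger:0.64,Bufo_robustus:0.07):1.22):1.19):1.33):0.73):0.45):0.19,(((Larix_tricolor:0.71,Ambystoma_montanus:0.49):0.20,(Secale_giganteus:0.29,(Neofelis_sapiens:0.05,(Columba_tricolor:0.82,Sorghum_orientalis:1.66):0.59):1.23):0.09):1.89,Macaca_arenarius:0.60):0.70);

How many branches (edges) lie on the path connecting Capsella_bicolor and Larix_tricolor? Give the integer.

9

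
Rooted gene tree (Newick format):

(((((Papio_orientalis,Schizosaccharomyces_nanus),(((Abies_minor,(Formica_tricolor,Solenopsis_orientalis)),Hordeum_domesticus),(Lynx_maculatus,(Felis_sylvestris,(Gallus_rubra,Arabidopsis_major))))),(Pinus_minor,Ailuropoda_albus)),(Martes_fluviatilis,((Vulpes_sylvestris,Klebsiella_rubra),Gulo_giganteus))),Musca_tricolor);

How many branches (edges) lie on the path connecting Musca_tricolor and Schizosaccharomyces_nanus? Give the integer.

6

The MRCA of Musca_tricolor and Schizosaccharomyces_nanus is the root of the tree.
From Musca_tricolor up to that node: 1 branch. From Schizosaccharomyces_nanus up to the same node: 5 branches. Total: 1 + 5 = 6.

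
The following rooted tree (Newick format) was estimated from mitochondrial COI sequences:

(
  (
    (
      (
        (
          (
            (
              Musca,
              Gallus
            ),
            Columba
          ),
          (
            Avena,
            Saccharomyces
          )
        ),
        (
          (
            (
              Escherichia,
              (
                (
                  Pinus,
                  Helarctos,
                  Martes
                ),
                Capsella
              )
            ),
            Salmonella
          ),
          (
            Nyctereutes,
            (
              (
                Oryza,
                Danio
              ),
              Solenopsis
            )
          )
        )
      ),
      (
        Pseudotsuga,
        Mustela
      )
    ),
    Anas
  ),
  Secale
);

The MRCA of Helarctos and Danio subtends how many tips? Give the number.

The MRCA of Helarctos and Danio is the node subtending (((Escherichia,((Pinus,Helarctos,Martes),Capsella)),Salmonella),(Nyctereutes,((Oryza,Danio),Solenopsis))).
That clade contains 10 terminal taxa: Capsella, Danio, Escherichia, Helarctos, Martes, Nyctereutes, Oryza, Pinus, Salmonella, Solenopsis.

10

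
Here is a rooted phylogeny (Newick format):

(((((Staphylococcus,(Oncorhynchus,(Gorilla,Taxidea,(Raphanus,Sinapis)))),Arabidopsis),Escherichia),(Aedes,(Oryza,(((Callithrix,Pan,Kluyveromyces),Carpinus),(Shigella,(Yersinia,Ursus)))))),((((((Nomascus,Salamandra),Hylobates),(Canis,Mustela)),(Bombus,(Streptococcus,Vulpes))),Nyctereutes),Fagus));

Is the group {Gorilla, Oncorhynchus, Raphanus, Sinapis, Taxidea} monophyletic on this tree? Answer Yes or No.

Yes

The most recent common ancestor of these taxa subtends (Oncorhynchus,(Gorilla,Taxidea,(Raphanus,Sinapis))).
That clade has exactly 5 tips — every listed taxon and nothing else — so the group is monophyletic.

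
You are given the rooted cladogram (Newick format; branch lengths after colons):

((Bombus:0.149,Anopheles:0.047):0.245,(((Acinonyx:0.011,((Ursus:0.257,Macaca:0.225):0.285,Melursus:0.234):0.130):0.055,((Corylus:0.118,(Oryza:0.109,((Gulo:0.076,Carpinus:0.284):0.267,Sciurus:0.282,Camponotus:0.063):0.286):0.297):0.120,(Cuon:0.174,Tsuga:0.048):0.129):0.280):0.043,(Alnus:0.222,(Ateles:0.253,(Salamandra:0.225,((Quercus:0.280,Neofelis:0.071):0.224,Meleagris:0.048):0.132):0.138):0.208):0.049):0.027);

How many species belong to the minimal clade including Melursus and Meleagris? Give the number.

18

The MRCA of Melursus and Meleagris is the node subtending (((Acinonyx,((Ursus,Macaca),Melursus)),((Corylus,(Oryza,((Gulo,Carpinus),Sciurus,Camponotus))),(Cuon,Tsuga))),(Alnus,(Ateles,(Salamandra,((Quercus,Neofelis),Meleagris))))).
That clade contains 18 terminal taxa: Acinonyx, Alnus, Ateles, Camponotus, Carpinus, Corylus, Cuon, Gulo, Macaca, Meleagris, Melursus, Neofelis, Oryza, Quercus, Salamandra, Sciurus, Tsuga, Ursus.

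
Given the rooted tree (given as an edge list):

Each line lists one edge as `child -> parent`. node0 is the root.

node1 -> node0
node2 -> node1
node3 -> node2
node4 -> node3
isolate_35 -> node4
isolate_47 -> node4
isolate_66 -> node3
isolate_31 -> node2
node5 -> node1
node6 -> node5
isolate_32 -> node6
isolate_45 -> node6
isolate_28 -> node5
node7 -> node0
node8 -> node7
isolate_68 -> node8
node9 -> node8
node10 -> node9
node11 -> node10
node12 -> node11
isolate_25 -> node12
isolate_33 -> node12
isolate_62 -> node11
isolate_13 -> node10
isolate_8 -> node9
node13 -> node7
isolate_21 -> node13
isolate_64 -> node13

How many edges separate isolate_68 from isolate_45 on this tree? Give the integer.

The MRCA of isolate_68 and isolate_45 is the root of the tree.
From isolate_68 up to that node: 3 branches. From isolate_45 up to the same node: 4 branches. Total: 3 + 4 = 7.

7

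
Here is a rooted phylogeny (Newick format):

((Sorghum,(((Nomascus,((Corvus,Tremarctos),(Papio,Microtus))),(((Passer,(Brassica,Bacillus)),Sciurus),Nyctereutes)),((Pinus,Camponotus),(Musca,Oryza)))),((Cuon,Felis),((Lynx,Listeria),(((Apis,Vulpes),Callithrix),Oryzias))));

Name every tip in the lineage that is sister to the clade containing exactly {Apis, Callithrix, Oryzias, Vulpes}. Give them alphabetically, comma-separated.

The clade containing exactly {Apis, Callithrix, Oryzias, Vulpes} attaches to the tree at the node subtending ((Lynx,Listeria),(((Apis,Vulpes),Callithrix),Oryzias)).
The other lineage descending from that same node — the sister group — is (Lynx,Listeria); its 2 tips in alphabetical order are the answer.

Listeria, Lynx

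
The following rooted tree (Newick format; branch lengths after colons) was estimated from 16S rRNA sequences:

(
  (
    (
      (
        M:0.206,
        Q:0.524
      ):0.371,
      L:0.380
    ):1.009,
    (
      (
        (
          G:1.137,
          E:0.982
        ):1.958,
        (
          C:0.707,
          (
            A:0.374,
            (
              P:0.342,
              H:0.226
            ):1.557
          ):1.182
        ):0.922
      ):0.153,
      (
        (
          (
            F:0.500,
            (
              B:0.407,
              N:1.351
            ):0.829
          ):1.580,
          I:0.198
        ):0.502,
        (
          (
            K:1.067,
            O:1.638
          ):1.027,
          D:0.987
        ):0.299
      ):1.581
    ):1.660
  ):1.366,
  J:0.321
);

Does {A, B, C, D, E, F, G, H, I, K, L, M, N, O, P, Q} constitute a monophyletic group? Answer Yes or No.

Yes

The most recent common ancestor of these taxa subtends (((M,Q),L),(((G,E),(C,(A,(P,H)))),(((F,(B,N)),I),((K,O),D)))).
That clade has exactly 16 tips — every listed taxon and nothing else — so the group is monophyletic.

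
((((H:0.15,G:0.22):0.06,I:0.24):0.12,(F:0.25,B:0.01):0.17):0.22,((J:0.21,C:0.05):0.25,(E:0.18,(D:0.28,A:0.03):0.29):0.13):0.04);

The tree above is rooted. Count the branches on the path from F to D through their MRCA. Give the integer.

The MRCA of F and D is the root of the tree.
From F up to that node: 3 branches. From D up to the same node: 4 branches. Total: 3 + 4 = 7.

7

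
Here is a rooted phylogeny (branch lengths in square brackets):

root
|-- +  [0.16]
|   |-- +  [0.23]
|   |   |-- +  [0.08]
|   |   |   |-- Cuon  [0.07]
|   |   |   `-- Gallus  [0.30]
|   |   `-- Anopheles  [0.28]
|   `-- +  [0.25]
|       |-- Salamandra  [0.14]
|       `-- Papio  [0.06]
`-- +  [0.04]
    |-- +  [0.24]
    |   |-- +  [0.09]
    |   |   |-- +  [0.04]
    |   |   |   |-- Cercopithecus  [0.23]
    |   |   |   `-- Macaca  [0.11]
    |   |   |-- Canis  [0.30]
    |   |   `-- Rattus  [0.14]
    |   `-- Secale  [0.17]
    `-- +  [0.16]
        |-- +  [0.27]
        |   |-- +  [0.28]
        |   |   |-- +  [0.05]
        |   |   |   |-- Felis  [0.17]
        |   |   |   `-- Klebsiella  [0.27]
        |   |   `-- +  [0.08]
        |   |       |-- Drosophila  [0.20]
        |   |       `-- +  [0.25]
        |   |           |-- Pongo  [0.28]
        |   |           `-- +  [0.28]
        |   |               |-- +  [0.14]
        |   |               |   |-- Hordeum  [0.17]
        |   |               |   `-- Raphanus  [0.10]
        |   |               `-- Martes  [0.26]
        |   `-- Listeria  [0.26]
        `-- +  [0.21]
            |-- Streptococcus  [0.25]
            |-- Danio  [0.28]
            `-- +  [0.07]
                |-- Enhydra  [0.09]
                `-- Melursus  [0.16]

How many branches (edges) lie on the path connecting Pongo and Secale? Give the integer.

8

The MRCA of Pongo and Secale is the node subtending ((((Cercopithecus,Macaca),Canis,Rattus),Secale),((((Felis,Klebsiella),(Drosophila,(Pongo,((Hordeum,Raphanus),Martes)))),Listeria),(Streptococcus,Danio,(Enhydra,Melursus)))).
From Pongo up to that node: 6 branches. From Secale up to the same node: 2 branches. Total: 6 + 2 = 8.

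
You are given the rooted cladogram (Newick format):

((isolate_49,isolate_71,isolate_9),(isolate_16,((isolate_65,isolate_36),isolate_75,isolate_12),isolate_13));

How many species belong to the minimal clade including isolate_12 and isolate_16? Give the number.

The MRCA of isolate_12 and isolate_16 is the node subtending (isolate_16,((isolate_65,isolate_36),isolate_75,isolate_12),isolate_13).
That clade contains 6 terminal taxa: isolate_12, isolate_13, isolate_16, isolate_36, isolate_65, isolate_75.

6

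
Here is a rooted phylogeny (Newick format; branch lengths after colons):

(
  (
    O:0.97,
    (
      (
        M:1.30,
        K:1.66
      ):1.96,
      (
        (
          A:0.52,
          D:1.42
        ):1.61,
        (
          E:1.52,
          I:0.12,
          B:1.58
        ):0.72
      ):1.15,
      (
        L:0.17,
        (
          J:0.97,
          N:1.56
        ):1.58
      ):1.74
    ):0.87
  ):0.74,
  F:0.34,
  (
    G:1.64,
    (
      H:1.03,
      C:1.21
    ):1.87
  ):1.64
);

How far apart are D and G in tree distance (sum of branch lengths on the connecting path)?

9.07

The path runs D → … → MRCA → … → G; the MRCA is the root of the tree.
Branch lengths along that path: 1.42 + 1.61 + 1.15 + 0.87 + 0.74 + 1.64 + 1.64 = 9.07.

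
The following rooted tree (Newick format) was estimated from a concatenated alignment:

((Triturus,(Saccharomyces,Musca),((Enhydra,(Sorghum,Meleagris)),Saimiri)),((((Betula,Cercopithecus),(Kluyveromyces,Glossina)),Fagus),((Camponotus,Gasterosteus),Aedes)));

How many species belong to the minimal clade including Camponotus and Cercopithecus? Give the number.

8

The MRCA of Camponotus and Cercopithecus is the node subtending ((((Betula,Cercopithecus),(Kluyveromyces,Glossina)),Fagus),((Camponotus,Gasterosteus),Aedes)).
That clade contains 8 terminal taxa: Aedes, Betula, Camponotus, Cercopithecus, Fagus, Gasterosteus, Glossina, Kluyveromyces.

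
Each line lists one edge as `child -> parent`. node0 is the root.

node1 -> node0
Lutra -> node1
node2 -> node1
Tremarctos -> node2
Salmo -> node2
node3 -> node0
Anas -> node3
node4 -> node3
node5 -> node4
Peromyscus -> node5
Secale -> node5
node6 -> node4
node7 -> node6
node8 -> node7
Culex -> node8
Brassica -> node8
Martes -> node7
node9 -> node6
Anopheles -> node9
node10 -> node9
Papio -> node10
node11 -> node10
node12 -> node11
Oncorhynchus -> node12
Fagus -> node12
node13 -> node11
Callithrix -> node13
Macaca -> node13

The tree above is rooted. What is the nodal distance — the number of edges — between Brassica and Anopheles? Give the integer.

The MRCA of Brassica and Anopheles is the node subtending (((Culex,Brassica),Martes),(Anopheles,(Papio,((Oncorhynchus,Fagus),(Callithrix,Macaca))))).
From Brassica up to that node: 3 branches. From Anopheles up to the same node: 2 branches. Total: 3 + 2 = 5.

5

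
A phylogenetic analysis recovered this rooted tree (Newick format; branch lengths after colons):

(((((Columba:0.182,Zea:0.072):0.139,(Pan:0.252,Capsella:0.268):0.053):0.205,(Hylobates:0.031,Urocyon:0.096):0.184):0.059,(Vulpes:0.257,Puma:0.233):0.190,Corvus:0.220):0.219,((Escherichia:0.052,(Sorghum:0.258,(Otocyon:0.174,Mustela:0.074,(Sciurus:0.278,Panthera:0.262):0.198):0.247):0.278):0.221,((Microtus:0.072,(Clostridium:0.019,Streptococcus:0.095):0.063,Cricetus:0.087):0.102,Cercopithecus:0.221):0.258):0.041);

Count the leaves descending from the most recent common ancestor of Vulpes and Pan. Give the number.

The MRCA of Vulpes and Pan is the node subtending ((((Columba,Zea),(Pan,Capsella)),(Hylobates,Urocyon)),(Vulpes,Puma),Corvus).
That clade contains 9 terminal taxa: Capsella, Columba, Corvus, Hylobates, Pan, Puma, Urocyon, Vulpes, Zea.

9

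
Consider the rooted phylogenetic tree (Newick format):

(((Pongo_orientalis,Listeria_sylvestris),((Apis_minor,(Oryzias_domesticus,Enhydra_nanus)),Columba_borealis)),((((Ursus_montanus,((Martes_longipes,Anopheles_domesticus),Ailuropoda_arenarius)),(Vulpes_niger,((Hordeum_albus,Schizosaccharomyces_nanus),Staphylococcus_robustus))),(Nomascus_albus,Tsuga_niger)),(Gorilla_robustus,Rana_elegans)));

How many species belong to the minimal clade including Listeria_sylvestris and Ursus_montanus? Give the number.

18

The MRCA of Listeria_sylvestris and Ursus_montanus is the root, so the clade is the entire tree.
That clade contains 18 terminal taxa: Ailuropoda_arenarius, Anopheles_domesticus, Apis_minor, Columba_borealis, Enhydra_nanus, Gorilla_robustus, Hordeum_albus, Listeria_sylvestris, Martes_longipes, Nomascus_albus, Oryzias_domesticus, Pongo_orientalis, Rana_elegans, Schizosaccharomyces_nanus, Staphylococcus_robustus, Tsuga_niger, Ursus_montanus, Vulpes_niger.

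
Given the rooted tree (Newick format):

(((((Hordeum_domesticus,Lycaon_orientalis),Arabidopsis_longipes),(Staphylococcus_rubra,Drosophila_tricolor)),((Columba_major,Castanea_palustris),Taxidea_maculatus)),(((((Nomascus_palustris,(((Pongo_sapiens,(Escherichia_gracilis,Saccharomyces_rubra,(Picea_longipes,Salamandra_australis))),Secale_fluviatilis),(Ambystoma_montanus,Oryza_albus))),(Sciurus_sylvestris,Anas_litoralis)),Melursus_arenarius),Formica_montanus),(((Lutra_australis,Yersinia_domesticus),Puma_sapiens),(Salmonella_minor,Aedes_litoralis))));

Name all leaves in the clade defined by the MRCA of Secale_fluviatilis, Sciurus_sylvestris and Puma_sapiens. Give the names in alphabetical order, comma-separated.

Aedes_litoralis, Ambystoma_montanus, Anas_litoralis, Escherichia_gracilis, Formica_montanus, Lutra_australis, Melursus_arenarius, Nomascus_palustris, Oryza_albus, Picea_longipes, Pongo_sapiens, Puma_sapiens, Saccharomyces_rubra, Salamandra_australis, Salmonella_minor, Sciurus_sylvestris, Secale_fluviatilis, Yersinia_domesticus

Tracing Secale_fluviatilis: it sits inside ((Pongo_sapiens,(Escherichia_gracilis,Saccharomyces_rubra,(Picea_longipes,Salamandra_australis))),Secale_fluviatilis).
Tracing Sciurus_sylvestris: it sits inside (Sciurus_sylvestris,Anas_litoralis).
Tracing Puma_sapiens: it sits inside ((Lutra_australis,Yersinia_domesticus),Puma_sapiens).
The smallest clade enclosing all 3 is (((((Nomascus_palustris,(((Pongo_sapiens,(Escherichia_gracilis,Saccharomyces_rubra,(Picea_longipes,Salamandra_australis))),Secale_fluviatilis),(Ambystoma_montanus,Oryza_albus))),(Sciurus_sylvestris,Anas_litoralis)),Melursus_arenarius),Formica_montanus),(((Lutra_australis,Yersinia_domesticus),Puma_sapiens),(Salmonella_minor,Aedes_litoralis))); the answer is its 18 terminal taxa in alphabetical order.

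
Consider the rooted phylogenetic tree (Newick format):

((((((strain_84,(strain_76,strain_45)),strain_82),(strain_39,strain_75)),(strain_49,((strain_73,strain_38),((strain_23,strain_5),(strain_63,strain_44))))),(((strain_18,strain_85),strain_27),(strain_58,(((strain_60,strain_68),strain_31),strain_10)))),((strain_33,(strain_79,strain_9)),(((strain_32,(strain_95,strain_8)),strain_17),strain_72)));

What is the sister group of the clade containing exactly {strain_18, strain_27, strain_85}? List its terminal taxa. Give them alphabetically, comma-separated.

The clade containing exactly {strain_18, strain_27, strain_85} attaches to the tree at the node subtending (((strain_18,strain_85),strain_27),(strain_58,(((strain_60,strain_68),strain_31),strain_10))).
The other lineage descending from that same node — the sister group — is (strain_58,(((strain_60,strain_68),strain_31),strain_10)); its 5 tips in alphabetical order are the answer.

strain_10, strain_31, strain_58, strain_60, strain_68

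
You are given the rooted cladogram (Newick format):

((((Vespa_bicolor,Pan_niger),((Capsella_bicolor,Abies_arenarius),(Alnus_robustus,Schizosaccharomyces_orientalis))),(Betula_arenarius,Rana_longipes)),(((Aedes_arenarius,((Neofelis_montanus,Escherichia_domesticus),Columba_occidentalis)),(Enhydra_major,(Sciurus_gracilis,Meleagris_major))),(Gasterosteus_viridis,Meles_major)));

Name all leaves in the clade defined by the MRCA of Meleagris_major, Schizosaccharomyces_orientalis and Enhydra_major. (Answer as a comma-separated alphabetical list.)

Tracing Meleagris_major: it sits inside (Sciurus_gracilis,Meleagris_major).
Tracing Schizosaccharomyces_orientalis: it sits inside (Alnus_robustus,Schizosaccharomyces_orientalis).
Tracing Enhydra_major: it sits inside (Enhydra_major,(Sciurus_gracilis,Meleagris_major)).
The smallest clade enclosing all 3 is the whole tree (their MRCA is the root), so the answer is all 17 tips in alphabetical order.

Abies_arenarius, Aedes_arenarius, Alnus_robustus, Betula_arenarius, Capsella_bicolor, Columba_occidentalis, Enhydra_major, Escherichia_domesticus, Gasterosteus_viridis, Meleagris_major, Meles_major, Neofelis_montanus, Pan_niger, Rana_longipes, Schizosaccharomyces_orientalis, Sciurus_gracilis, Vespa_bicolor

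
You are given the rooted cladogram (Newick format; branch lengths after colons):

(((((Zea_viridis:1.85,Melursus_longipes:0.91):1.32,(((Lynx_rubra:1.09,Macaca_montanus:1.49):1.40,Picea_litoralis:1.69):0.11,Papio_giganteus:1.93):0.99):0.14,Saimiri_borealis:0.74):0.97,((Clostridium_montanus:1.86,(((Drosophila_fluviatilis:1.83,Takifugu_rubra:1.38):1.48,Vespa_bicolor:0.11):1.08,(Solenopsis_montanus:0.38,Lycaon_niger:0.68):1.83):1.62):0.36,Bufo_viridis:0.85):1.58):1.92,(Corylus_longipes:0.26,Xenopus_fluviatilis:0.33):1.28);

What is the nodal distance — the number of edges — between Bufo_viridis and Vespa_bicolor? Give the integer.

5

The MRCA of Bufo_viridis and Vespa_bicolor is the node subtending ((Clostridium_montanus,(((Drosophila_fluviatilis,Takifugu_rubra),Vespa_bicolor),(Solenopsis_montanus,Lycaon_niger))),Bufo_viridis).
From Bufo_viridis up to that node: 1 branch. From Vespa_bicolor up to the same node: 4 branches. Total: 1 + 4 = 5.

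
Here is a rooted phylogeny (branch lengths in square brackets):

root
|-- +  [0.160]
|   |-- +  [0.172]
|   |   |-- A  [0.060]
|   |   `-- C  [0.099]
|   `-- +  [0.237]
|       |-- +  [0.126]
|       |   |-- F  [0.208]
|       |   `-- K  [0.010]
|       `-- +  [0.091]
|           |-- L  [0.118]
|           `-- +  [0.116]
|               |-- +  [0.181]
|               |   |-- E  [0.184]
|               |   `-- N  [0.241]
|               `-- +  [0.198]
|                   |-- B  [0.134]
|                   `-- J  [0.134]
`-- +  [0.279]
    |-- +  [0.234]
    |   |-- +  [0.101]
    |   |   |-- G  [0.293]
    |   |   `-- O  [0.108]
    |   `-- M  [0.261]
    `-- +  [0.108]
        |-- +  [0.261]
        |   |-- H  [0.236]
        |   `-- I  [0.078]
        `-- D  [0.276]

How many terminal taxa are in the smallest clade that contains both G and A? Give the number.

The MRCA of G and A is the root, so the clade is the entire tree.
That clade contains 15 terminal taxa: A, B, C, D, E, F, G, H, I, J, K, L, M, N, O.

15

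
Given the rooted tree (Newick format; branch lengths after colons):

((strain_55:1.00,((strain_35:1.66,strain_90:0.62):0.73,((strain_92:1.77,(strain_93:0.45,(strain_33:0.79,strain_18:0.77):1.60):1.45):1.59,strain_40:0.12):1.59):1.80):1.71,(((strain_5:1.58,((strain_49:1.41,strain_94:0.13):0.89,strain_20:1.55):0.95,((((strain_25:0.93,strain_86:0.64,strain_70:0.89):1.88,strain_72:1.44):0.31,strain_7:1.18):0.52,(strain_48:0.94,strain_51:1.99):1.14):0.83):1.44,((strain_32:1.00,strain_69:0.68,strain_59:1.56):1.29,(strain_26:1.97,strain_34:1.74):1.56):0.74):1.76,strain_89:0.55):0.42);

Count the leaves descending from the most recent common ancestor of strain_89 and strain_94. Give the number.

17

The MRCA of strain_89 and strain_94 is the node subtending (((strain_5,((strain_49,strain_94),strain_20),((((strain_25,strain_86,strain_70),strain_72),strain_7),(strain_48,strain_51))),((strain_32,strain_69,strain_59),(strain_26,strain_34))),strain_89).
That clade contains 17 terminal taxa: strain_20, strain_25, strain_26, strain_32, strain_34, strain_48, strain_49, strain_5, strain_51, strain_59, strain_69, strain_7, strain_70, strain_72, strain_86, strain_89, strain_94.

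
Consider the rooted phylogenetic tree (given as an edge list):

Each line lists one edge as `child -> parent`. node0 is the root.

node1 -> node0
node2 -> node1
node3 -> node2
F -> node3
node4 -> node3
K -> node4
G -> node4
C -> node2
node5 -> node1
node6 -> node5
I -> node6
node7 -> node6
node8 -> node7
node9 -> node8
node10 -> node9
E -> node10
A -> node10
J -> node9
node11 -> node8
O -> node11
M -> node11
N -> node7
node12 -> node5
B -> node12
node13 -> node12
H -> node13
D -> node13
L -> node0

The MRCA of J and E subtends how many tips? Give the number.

3

The MRCA of J and E is the node subtending ((E,A),J).
That clade contains 3 terminal taxa: A, E, J.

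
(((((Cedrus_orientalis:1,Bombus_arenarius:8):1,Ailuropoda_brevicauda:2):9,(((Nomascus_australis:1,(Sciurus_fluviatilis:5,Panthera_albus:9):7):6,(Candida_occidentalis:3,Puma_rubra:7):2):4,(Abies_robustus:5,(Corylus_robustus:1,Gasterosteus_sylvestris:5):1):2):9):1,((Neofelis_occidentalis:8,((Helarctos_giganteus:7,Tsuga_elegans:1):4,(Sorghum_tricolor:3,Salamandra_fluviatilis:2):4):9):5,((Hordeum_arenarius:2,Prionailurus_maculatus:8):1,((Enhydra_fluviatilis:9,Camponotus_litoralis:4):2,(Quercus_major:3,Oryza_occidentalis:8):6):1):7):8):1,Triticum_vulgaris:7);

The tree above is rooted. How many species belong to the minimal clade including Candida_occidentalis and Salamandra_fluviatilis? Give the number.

The MRCA of Candida_occidentalis and Salamandra_fluviatilis is the node subtending ((((Cedrus_orientalis,Bombus_arenarius),Ailuropoda_brevicauda),(((Nomascus_australis,(Sciurus_fluviatilis,Panthera_albus)),(Candida_occidentalis,Puma_rubra)),(Abies_robustus,(Corylus_robustus,Gasterosteus_sylvestris)))),((Neofelis_occidentalis,((Helarctos_giganteus,Tsuga_elegans),(Sorghum_tricolor,Salamandra_fluviatilis))),((Hordeum_arenarius,Prionailurus_maculatus),((Enhydra_fluviatilis,Camponotus_litoralis),(Quercus_major,Oryza_occidentalis))))).
That clade contains 22 terminal taxa: Abies_robustus, Ailuropoda_brevicauda, Bombus_arenarius, Camponotus_litoralis, Candida_occidentalis, Cedrus_orientalis, Corylus_robustus, Enhydra_fluviatilis, Gasterosteus_sylvestris, Helarctos_giganteus, Hordeum_arenarius, Neofelis_occidentalis, Nomascus_australis, Oryza_occidentalis, Panthera_albus, Prionailurus_maculatus, Puma_rubra, Quercus_major, Salamandra_fluviatilis, Sciurus_fluviatilis, Sorghum_tricolor, Tsuga_elegans.

22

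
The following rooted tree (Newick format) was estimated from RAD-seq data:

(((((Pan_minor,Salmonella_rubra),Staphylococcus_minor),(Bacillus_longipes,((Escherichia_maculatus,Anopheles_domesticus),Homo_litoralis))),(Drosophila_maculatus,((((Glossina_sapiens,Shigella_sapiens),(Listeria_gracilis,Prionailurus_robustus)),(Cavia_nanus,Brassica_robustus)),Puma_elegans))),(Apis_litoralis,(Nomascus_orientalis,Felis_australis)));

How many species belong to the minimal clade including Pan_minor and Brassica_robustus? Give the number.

The MRCA of Pan_minor and Brassica_robustus is the node subtending ((((Pan_minor,Salmonella_rubra),Staphylococcus_minor),(Bacillus_longipes,((Escherichia_maculatus,Anopheles_domesticus),Homo_litoralis))),(Drosophila_maculatus,((((Glossina_sapiens,Shigella_sapiens),(Listeria_gracilis,Prionailurus_robustus)),(Cavia_nanus,Brassica_robustus)),Puma_elegans))).
That clade contains 15 terminal taxa: Anopheles_domesticus, Bacillus_longipes, Brassica_robustus, Cavia_nanus, Drosophila_maculatus, Escherichia_maculatus, Glossina_sapiens, Homo_litoralis, Listeria_gracilis, Pan_minor, Prionailurus_robustus, Puma_elegans, Salmonella_rubra, Shigella_sapiens, Staphylococcus_minor.

15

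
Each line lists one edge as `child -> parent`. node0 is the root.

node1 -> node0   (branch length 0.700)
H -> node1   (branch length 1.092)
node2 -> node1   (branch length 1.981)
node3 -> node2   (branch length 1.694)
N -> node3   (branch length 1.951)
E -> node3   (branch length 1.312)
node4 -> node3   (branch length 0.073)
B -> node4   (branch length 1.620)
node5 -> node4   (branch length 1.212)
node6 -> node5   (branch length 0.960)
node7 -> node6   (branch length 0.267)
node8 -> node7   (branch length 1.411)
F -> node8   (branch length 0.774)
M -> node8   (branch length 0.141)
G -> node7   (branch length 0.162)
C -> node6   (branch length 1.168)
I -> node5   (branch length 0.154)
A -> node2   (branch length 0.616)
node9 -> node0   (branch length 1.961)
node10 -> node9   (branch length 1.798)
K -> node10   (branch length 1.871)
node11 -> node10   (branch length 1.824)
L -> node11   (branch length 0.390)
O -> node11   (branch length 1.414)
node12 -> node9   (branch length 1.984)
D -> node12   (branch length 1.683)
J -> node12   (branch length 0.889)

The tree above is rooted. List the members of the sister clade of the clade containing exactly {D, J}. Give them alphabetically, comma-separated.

The clade containing exactly {D, J} attaches to the tree at the node subtending ((K,(L,O)),(D,J)).
The other lineage descending from that same node — the sister group — is (K,(L,O)); its 3 tips in alphabetical order are the answer.

K, L, O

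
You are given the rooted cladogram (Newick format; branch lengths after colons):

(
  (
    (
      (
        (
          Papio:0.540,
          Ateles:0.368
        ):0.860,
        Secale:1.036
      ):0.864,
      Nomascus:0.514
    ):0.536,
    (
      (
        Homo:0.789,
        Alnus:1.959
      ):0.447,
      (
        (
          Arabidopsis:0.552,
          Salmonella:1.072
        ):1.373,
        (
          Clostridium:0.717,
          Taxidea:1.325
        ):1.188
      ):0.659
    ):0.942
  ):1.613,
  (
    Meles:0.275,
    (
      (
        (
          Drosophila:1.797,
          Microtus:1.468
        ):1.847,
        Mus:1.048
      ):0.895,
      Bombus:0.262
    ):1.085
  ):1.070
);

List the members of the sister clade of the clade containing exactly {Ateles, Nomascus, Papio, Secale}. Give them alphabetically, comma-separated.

The clade containing exactly {Ateles, Nomascus, Papio, Secale} attaches to the tree at the node subtending ((((Papio,Ateles),Secale),Nomascus),((Homo,Alnus),((Arabidopsis,Salmonella),(Clostridium,Taxidea)))).
The other lineage descending from that same node — the sister group — is ((Homo,Alnus),((Arabidopsis,Salmonella),(Clostridium,Taxidea))); its 6 tips in alphabetical order are the answer.

Alnus, Arabidopsis, Clostridium, Homo, Salmonella, Taxidea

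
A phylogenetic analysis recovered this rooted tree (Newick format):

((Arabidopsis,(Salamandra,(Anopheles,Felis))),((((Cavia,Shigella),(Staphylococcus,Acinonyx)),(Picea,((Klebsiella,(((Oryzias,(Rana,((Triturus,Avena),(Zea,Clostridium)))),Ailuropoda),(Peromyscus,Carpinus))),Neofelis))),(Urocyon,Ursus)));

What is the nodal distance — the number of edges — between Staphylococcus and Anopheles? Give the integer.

9

The MRCA of Staphylococcus and Anopheles is the root of the tree.
From Staphylococcus up to that node: 5 branches. From Anopheles up to the same node: 4 branches. Total: 5 + 4 = 9.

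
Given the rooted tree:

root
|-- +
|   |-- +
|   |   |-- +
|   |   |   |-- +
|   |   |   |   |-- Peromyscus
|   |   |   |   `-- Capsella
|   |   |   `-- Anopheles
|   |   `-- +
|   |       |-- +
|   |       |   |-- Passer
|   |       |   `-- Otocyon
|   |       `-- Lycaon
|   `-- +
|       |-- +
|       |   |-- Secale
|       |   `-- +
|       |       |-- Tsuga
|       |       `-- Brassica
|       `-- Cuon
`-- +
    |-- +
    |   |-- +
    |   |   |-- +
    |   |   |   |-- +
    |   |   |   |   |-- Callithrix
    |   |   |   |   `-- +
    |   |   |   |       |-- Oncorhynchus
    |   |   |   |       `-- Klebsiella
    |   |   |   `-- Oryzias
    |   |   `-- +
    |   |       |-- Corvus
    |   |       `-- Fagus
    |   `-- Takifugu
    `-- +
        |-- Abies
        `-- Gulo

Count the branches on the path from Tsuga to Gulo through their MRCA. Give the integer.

The MRCA of Tsuga and Gulo is the root of the tree.
From Tsuga up to that node: 5 branches. From Gulo up to the same node: 3 branches. Total: 5 + 3 = 8.

8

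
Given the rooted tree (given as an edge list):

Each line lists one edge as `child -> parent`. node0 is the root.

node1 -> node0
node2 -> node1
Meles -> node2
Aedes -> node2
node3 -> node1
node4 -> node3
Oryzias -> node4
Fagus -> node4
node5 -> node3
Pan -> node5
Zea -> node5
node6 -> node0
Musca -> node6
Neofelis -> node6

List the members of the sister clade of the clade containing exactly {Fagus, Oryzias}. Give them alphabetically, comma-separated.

The clade containing exactly {Fagus, Oryzias} attaches to the tree at the node subtending ((Oryzias,Fagus),(Pan,Zea)).
The other lineage descending from that same node — the sister group — is (Pan,Zea); its 2 tips in alphabetical order are the answer.

Pan, Zea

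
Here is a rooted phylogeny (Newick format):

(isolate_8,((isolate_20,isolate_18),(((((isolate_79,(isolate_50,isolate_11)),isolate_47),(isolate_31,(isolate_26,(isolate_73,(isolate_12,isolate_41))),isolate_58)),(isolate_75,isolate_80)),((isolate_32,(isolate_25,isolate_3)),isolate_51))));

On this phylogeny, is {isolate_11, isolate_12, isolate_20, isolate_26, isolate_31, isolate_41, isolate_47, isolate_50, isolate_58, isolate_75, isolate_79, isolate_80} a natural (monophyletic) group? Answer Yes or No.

No

The MRCA of the listed taxa subtends ((isolate_20,isolate_18),(((((isolate_79,(isolate_50,isolate_11)),isolate_47),(isolate_31,(isolate_26,(isolate_73,(isolate_12,isolate_41))),isolate_58)),(isolate_75,isolate_80)),((isolate_32,(isolate_25,isolate_3)),isolate_51))).
That clade also contains isolate_18, isolate_25, isolate_3, isolate_32, isolate_51, isolate_73, which are not in the proposed group, so the group is not monophyletic.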